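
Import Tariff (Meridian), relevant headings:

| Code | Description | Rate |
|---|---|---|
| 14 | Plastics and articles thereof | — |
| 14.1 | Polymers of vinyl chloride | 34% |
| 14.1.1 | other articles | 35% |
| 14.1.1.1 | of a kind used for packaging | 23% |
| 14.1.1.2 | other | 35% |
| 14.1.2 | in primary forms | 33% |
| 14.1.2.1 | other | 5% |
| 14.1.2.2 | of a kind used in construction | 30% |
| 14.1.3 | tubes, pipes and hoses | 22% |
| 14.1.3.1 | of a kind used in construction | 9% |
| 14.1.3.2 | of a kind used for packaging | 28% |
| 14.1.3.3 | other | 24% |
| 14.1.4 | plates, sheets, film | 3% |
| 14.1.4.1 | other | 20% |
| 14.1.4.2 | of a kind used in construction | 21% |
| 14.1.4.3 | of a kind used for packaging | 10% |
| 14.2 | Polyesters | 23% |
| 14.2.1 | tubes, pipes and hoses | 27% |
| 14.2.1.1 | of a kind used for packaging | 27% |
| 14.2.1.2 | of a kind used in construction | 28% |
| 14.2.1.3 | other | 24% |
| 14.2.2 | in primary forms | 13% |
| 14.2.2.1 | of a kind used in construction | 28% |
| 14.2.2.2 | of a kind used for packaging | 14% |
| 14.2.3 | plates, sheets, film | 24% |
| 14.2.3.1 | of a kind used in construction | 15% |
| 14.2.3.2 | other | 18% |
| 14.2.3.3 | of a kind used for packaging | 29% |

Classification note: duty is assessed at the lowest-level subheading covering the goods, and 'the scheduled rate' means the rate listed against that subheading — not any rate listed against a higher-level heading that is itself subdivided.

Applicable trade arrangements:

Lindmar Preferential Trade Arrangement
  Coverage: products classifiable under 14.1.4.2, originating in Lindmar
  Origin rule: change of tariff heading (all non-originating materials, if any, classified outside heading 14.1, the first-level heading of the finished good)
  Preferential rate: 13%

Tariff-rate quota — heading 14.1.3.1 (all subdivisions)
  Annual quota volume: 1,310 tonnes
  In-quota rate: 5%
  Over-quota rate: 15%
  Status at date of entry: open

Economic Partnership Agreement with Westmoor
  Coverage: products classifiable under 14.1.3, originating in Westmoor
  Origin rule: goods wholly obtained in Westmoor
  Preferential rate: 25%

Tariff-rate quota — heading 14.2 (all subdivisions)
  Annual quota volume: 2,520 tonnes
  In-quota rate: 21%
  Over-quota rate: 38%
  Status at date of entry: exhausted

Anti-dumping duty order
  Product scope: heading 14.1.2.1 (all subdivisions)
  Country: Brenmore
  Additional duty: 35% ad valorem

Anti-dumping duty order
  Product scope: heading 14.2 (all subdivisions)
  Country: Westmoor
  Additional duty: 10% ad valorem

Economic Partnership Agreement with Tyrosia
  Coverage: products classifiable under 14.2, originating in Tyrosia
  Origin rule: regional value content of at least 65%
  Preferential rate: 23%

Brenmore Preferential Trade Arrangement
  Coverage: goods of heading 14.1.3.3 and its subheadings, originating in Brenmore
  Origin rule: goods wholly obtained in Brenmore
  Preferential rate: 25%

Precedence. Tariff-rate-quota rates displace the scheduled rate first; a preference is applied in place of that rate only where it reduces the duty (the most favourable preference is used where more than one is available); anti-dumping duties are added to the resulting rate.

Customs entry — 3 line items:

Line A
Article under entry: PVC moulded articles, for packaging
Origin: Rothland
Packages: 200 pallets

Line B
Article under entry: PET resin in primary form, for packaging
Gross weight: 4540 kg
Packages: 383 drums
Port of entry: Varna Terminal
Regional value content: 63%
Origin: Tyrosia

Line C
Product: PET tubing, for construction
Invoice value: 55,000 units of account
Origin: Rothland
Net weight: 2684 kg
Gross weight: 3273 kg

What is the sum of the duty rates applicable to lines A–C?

Line A: PVC → 14.1; moulded articles → 14.1.1; for packaging → 14.1.1.1. Scheduled 23%. No special measure applies. → 23%.
Line B: PET → 14.2; resin in primary form → 14.2.2; for packaging → 14.2.2.2. Scheduled 14%. quota on 14.2 exhausted → over-quota 38%; Tyrosia agreement on 14.2: RVC < 65%. → 38%.
Line C: PET → 14.2; tubing → 14.2.1; for construction → 14.2.1.2. Scheduled 28%. quota on 14.2 exhausted → over-quota 38%. → 38%.
Sum: 23% + 38% + 38% = 99%.

99%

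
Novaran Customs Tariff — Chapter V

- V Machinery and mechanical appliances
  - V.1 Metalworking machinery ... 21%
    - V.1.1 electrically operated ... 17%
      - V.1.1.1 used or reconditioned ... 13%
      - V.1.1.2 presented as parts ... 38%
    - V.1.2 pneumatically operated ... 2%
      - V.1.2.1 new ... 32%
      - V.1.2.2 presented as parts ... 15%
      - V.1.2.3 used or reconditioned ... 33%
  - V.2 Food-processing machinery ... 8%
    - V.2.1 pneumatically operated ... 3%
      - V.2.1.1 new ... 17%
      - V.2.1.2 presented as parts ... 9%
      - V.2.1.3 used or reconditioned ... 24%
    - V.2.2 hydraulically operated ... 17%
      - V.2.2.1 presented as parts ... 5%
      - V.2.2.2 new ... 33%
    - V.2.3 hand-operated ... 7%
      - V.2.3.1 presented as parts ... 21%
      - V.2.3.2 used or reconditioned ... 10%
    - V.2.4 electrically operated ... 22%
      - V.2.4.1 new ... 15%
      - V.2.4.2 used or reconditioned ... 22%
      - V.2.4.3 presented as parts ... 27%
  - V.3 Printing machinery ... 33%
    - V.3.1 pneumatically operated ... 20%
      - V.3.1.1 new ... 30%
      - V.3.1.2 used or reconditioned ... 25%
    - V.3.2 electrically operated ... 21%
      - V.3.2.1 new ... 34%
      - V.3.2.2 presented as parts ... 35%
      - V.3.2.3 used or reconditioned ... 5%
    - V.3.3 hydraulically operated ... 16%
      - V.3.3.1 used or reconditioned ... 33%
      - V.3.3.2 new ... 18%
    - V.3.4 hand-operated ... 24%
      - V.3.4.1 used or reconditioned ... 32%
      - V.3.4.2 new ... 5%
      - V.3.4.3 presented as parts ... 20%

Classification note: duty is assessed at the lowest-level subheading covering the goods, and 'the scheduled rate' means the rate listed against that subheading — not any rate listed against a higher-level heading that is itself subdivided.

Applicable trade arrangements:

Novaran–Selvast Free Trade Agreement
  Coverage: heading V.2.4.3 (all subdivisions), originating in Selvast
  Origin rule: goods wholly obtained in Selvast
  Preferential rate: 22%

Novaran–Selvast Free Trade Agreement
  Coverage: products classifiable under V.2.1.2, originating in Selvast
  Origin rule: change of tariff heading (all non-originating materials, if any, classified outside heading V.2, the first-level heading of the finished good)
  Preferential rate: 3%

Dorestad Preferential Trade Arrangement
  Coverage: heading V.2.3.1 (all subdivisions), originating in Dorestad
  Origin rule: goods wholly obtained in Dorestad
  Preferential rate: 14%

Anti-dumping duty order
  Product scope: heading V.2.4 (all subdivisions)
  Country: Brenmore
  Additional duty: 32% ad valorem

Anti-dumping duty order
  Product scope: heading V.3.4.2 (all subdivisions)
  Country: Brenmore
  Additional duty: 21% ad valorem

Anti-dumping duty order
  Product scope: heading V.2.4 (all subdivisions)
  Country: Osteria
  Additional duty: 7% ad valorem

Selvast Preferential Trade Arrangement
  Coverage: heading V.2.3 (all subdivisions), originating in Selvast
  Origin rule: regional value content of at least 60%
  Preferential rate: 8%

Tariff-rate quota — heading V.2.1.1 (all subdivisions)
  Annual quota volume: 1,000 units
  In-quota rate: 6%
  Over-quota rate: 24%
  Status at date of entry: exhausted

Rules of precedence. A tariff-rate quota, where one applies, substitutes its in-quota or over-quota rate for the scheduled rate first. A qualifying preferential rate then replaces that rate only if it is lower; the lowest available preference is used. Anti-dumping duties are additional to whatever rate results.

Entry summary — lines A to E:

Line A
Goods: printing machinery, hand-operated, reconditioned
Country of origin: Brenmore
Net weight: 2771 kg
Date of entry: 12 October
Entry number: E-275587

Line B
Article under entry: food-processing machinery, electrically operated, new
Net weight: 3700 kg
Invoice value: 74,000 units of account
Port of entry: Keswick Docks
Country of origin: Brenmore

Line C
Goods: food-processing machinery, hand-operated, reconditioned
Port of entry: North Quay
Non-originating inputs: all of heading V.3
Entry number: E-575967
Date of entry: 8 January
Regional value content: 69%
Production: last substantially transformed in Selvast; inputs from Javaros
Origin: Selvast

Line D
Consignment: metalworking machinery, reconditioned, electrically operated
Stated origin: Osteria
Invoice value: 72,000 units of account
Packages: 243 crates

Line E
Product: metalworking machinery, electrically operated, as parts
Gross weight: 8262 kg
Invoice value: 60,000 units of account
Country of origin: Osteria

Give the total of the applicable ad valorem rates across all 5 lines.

Line A: printing → V.3; hand-operated → V.3.4; reconditioned → V.3.4.1. Scheduled 32%. No special measure applies. → 32%.
Line B: food-processing → V.2; electrically operated → V.2.4; new → V.2.4.1. Scheduled 15%. anti-dumping (Brenmore, V.2.4): +32%; total 15% + 32% = 47%. → 47%.
Line C: food-processing → V.2; hand-operated → V.2.3; reconditioned → V.2.3.2. Scheduled 10%. Selvast agreement on V.2.4.3: V.2.3.2 not covered; Selvast agreement on V.2.1.2: V.2.3.2 not covered; Selvast agreement on V.2.3: RVC ≥ 60% → 8% available; preferential 8%. → 8%.
Line D: metalworking → V.1; electrically operated → V.1.1; reconditioned → V.1.1.1. Scheduled 13%. No special measure applies. → 13%.
Line E: metalworking → V.1; electrically operated → V.1.1; as parts → V.1.1.2. Scheduled 38%. No special measure applies. → 38%.
Sum: 32% + 47% + 8% + 13% + 38% = 138%.

138%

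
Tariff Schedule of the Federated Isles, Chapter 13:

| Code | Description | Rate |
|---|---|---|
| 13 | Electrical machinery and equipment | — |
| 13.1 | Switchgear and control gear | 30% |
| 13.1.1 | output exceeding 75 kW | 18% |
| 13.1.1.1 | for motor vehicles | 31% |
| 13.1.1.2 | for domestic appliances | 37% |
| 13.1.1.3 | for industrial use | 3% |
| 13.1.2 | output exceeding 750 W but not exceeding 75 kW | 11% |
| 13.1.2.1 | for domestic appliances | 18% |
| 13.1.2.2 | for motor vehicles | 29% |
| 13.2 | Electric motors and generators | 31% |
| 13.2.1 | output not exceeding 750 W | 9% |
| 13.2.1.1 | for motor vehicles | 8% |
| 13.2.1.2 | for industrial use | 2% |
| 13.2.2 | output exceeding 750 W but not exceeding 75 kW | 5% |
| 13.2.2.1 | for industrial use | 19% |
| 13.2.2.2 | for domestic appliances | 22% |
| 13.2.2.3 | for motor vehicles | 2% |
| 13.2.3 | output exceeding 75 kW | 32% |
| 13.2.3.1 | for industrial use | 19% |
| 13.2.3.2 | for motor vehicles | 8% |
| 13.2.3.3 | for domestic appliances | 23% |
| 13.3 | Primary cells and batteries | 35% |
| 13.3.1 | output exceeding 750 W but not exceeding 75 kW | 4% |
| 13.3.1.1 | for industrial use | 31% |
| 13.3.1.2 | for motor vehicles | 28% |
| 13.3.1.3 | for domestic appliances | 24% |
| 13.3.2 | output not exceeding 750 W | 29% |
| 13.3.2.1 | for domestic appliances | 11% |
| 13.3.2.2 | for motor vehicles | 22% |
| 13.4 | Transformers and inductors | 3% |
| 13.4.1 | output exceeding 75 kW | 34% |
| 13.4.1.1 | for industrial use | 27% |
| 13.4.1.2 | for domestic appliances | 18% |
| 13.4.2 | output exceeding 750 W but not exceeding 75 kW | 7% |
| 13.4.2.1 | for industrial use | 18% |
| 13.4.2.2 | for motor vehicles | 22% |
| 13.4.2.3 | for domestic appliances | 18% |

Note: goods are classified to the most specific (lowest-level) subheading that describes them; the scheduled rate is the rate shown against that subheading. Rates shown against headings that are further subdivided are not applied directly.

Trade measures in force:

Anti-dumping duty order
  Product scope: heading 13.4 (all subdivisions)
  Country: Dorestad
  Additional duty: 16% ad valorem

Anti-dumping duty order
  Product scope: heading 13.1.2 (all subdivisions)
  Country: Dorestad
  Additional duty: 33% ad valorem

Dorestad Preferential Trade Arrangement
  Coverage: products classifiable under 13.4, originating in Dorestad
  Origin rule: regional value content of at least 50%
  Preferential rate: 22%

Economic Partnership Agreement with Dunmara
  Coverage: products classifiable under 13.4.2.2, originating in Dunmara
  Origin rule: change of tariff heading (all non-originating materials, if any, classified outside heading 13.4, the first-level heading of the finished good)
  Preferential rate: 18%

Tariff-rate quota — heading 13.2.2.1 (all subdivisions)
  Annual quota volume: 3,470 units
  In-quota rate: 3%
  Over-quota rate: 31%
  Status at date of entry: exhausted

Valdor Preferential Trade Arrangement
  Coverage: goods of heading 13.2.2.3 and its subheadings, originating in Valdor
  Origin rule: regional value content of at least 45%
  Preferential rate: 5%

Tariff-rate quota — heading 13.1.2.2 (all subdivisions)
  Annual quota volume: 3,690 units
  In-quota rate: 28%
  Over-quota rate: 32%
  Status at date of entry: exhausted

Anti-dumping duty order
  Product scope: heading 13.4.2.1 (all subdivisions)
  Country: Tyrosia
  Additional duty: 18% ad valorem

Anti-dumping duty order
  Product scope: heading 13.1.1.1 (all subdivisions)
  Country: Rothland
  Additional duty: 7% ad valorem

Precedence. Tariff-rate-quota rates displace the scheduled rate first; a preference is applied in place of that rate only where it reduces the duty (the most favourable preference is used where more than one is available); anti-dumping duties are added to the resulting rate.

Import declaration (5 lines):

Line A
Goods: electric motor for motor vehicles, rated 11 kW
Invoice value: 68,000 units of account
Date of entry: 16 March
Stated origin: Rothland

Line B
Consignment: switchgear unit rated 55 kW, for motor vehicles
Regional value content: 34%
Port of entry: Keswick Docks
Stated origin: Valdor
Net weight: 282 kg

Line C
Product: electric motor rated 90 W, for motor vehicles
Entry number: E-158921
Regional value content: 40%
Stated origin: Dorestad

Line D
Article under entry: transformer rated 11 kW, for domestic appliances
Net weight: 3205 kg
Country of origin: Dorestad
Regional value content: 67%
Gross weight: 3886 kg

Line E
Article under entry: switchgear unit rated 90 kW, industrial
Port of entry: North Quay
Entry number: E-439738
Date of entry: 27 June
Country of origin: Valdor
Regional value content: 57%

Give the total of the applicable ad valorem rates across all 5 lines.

79%

Line A: electric motor → 13.2; rated 11 kW → 13.2.2; for motor vehicles → 13.2.2.3. Scheduled 2%. No special measure applies. → 2%.
Line B: switchgear unit → 13.1; rated 55 kW → 13.1.2; for motor vehicles → 13.1.2.2. Scheduled 29%. quota on 13.1.2.2 exhausted → over-quota 32%; Valdor agreement on 13.2.2.3: 13.1.2.2 not covered. → 32%.
Line C: electric motor → 13.2; rated 90 W → 13.2.1; for motor vehicles → 13.2.1.1. Scheduled 8%. Dorestad agreement on 13.4: 13.2.1.1 not covered. → 8%.
Line D: transformer → 13.4; rated 11 kW → 13.4.2; for domestic appliances → 13.4.2.3. Scheduled 18%. Dorestad agreement on 13.4: RVC ≥ 50% → 22% available; preference 22% not lower than 18% → no reduction; anti-dumping (Dorestad, 13.4): +16%; total 18% + 16% = 34%. → 34%.
Line E: switchgear unit → 13.1; rated 90 kW → 13.1.1; industrial → 13.1.1.3. Scheduled 3%. Valdor agreement on 13.2.2.3: 13.1.1.3 not covered. → 3%.
Sum: 2% + 32% + 8% + 34% + 3% = 79%.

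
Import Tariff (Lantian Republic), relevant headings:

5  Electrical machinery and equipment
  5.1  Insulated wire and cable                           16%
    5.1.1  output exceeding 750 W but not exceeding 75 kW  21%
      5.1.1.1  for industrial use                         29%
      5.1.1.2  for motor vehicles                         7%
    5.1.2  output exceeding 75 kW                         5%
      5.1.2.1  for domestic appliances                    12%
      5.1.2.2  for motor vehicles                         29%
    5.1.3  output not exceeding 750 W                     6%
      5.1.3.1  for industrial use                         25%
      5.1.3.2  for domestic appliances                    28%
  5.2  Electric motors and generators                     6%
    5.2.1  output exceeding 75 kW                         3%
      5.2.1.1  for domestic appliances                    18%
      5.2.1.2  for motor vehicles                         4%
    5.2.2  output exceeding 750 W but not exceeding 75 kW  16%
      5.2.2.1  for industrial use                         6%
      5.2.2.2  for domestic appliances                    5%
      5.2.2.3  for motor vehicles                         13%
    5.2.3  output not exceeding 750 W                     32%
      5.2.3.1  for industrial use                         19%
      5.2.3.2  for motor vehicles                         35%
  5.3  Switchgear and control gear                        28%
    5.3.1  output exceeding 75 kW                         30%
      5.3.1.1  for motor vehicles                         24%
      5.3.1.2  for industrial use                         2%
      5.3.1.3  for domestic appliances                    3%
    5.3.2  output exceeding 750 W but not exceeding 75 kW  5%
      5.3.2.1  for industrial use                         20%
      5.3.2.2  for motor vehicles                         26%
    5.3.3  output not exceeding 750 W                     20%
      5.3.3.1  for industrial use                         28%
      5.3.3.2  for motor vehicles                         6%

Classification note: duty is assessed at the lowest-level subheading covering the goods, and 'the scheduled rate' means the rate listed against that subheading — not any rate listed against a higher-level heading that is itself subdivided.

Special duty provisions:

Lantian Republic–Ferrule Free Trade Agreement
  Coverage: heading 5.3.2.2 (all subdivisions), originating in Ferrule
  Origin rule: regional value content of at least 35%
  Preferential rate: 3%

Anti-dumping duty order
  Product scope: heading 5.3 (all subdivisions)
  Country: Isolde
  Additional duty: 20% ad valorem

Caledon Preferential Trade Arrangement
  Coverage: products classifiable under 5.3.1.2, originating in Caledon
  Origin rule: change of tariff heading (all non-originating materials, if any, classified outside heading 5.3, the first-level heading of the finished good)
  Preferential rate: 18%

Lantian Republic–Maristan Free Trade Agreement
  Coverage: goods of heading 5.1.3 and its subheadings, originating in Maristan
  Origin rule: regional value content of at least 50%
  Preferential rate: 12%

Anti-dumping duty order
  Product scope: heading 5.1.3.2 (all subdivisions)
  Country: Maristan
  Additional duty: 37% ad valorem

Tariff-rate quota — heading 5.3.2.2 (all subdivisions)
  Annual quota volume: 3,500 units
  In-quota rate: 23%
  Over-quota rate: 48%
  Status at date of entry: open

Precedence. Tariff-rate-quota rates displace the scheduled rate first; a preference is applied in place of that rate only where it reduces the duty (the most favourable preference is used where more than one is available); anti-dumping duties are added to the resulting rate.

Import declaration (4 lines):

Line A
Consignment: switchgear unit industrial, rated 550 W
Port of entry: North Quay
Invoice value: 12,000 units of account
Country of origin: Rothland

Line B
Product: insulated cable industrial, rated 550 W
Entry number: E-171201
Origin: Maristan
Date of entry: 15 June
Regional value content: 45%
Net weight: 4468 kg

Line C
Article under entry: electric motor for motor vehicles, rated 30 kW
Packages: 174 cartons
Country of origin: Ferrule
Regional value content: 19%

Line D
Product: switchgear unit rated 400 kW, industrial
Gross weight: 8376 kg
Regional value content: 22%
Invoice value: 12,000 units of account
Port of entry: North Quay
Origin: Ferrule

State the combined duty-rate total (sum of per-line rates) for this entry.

Line A: switchgear unit → 5.3; rated 550 W → 5.3.3; industrial → 5.3.3.1. Scheduled 28%. No special measure applies. → 28%.
Line B: insulated cable → 5.1; rated 550 W → 5.1.3; industrial → 5.1.3.1. Scheduled 25%. Maristan agreement on 5.1.3: RVC < 50%. → 25%.
Line C: electric motor → 5.2; rated 30 kW → 5.2.2; for motor vehicles → 5.2.2.3. Scheduled 13%. Ferrule agreement on 5.3.2.2: 5.2.2.3 not covered. → 13%.
Line D: switchgear unit → 5.3; rated 400 kW → 5.3.1; industrial → 5.3.1.2. Scheduled 2%. Ferrule agreement on 5.3.2.2: 5.3.1.2 not covered. → 2%.
Sum: 28% + 25% + 13% + 2% = 68%.

68%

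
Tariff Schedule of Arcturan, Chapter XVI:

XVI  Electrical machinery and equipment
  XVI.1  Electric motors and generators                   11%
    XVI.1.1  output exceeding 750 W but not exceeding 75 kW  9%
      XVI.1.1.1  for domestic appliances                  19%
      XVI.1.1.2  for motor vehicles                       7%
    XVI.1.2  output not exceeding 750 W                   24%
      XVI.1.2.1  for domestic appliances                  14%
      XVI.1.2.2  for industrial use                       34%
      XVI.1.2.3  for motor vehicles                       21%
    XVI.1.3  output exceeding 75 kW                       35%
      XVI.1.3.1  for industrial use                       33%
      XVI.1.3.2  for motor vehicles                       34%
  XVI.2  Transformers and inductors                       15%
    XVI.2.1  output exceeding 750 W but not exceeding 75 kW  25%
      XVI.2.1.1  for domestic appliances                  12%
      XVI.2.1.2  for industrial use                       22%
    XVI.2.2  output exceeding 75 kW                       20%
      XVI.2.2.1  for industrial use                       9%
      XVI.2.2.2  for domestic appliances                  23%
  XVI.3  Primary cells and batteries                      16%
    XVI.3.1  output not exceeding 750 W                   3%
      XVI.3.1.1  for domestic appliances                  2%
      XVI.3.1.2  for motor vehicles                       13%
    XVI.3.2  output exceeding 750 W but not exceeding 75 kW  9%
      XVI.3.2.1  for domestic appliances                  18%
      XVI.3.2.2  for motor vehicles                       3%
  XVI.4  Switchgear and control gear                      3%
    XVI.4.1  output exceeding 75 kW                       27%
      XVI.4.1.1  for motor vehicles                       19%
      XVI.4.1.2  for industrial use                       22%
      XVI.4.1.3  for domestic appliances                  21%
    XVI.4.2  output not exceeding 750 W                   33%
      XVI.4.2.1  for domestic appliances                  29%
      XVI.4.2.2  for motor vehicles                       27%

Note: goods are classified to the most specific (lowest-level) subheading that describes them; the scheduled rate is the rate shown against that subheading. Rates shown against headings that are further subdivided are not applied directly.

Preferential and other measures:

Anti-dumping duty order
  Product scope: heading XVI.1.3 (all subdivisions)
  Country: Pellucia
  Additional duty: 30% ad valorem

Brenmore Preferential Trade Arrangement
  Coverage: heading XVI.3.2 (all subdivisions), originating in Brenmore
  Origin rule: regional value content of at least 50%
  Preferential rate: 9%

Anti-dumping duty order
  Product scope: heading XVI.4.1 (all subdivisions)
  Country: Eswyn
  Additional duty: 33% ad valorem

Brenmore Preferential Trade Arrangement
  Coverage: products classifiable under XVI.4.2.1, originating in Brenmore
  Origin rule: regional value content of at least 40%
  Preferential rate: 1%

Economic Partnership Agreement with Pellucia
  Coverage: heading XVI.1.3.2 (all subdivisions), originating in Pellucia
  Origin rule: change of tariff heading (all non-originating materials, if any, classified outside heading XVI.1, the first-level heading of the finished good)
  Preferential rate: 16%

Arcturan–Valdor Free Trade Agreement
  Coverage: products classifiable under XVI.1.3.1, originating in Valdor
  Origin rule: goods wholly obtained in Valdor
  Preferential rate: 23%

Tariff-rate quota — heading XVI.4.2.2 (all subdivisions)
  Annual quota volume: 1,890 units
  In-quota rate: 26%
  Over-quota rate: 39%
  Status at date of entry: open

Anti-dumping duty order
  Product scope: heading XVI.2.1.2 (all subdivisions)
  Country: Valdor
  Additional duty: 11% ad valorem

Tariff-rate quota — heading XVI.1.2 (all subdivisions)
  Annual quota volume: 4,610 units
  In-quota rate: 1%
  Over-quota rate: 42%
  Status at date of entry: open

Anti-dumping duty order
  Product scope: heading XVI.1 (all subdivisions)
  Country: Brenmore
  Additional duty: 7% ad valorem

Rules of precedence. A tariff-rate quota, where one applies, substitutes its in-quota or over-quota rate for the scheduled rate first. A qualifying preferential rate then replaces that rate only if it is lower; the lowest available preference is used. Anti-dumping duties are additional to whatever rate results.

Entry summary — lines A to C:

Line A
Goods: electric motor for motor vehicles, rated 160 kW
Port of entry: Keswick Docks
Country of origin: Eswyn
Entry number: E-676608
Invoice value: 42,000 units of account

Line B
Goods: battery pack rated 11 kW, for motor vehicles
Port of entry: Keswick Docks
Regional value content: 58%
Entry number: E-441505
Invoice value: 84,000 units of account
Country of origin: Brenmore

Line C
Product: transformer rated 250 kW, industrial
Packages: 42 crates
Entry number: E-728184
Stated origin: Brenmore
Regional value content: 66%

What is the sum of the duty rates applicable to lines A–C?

46%

Line A: electric motor → XVI.1; rated 160 kW → XVI.1.3; for motor vehicles → XVI.1.3.2. Scheduled 34%. No special measure applies. → 34%.
Line B: battery pack → XVI.3; rated 11 kW → XVI.3.2; for motor vehicles → XVI.3.2.2. Scheduled 3%. Brenmore agreement on XVI.3.2: RVC ≥ 50% → 9% available; Brenmore agreement on XVI.4.2.1: XVI.3.2.2 not covered; preference 9% not lower than 3% → no reduction. → 3%.
Line C: transformer → XVI.2; rated 250 kW → XVI.2.2; industrial → XVI.2.2.1. Scheduled 9%. Brenmore agreement on XVI.3.2: XVI.2.2.1 not covered; Brenmore agreement on XVI.4.2.1: XVI.2.2.1 not covered. → 9%.
Sum: 34% + 3% + 9% = 46%.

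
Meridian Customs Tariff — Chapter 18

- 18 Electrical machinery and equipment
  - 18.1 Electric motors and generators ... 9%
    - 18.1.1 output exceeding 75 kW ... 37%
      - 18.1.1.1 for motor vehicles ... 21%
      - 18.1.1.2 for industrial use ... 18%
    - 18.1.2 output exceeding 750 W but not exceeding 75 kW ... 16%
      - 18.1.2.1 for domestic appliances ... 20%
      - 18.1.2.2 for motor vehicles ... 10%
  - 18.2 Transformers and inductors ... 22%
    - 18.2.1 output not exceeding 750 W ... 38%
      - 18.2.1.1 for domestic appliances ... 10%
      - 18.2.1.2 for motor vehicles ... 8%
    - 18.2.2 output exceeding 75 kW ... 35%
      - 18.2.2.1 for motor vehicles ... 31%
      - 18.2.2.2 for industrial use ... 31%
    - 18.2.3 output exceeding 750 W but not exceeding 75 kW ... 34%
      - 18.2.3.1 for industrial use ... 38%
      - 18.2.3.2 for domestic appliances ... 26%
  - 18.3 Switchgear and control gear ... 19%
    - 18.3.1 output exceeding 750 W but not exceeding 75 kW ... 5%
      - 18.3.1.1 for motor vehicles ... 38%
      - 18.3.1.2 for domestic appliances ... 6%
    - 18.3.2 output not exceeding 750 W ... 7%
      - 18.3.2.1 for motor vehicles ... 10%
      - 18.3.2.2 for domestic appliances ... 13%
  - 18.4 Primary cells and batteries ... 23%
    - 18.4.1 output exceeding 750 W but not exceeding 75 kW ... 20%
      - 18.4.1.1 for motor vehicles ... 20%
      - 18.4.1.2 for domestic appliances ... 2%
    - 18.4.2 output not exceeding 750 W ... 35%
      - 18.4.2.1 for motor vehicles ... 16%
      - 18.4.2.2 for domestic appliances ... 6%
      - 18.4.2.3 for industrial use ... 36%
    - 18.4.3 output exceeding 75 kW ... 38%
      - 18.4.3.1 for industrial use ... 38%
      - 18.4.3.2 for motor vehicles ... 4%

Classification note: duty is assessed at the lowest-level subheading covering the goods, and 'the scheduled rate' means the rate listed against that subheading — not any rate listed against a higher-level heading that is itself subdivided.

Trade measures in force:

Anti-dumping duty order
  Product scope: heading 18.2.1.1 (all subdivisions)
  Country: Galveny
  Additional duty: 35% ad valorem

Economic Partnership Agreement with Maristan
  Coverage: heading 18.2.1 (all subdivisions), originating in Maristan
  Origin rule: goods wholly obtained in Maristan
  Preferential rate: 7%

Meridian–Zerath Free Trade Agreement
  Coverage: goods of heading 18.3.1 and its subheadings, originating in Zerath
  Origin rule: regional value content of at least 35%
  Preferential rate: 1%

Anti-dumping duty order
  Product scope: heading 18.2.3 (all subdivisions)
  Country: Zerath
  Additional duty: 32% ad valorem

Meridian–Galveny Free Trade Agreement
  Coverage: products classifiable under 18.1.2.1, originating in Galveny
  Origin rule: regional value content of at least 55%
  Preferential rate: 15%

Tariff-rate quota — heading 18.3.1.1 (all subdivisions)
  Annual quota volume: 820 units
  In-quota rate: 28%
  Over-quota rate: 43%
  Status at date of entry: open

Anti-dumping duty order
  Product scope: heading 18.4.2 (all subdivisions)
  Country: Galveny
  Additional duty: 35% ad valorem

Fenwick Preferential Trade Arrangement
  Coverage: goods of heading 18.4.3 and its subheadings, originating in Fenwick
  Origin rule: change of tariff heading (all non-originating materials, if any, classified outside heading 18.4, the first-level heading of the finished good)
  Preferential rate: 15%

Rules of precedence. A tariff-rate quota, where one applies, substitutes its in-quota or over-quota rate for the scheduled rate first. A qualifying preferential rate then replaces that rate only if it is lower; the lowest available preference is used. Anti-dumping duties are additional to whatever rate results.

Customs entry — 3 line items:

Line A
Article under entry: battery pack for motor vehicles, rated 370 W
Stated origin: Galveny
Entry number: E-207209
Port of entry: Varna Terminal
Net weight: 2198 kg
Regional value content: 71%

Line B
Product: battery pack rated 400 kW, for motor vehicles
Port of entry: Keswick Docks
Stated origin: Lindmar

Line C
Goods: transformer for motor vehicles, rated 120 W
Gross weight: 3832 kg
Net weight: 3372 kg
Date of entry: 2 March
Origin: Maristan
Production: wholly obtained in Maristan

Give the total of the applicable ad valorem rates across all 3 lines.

Line A: battery pack → 18.4; rated 370 W → 18.4.2; for motor vehicles → 18.4.2.1. Scheduled 16%. Galveny agreement on 18.1.2.1: 18.4.2.1 not covered; anti-dumping (Galveny, 18.4.2): +35%; total 16% + 35% = 51%. → 51%.
Line B: battery pack → 18.4; rated 400 kW → 18.4.3; for motor vehicles → 18.4.3.2. Scheduled 4%. No special measure applies. → 4%.
Line C: transformer → 18.2; rated 120 W → 18.2.1; for motor vehicles → 18.2.1.2. Scheduled 8%. Maristan agreement on 18.2.1: wholly obtained → 7% available; preferential 7%. → 7%.
Sum: 51% + 4% + 7% = 62%.

62%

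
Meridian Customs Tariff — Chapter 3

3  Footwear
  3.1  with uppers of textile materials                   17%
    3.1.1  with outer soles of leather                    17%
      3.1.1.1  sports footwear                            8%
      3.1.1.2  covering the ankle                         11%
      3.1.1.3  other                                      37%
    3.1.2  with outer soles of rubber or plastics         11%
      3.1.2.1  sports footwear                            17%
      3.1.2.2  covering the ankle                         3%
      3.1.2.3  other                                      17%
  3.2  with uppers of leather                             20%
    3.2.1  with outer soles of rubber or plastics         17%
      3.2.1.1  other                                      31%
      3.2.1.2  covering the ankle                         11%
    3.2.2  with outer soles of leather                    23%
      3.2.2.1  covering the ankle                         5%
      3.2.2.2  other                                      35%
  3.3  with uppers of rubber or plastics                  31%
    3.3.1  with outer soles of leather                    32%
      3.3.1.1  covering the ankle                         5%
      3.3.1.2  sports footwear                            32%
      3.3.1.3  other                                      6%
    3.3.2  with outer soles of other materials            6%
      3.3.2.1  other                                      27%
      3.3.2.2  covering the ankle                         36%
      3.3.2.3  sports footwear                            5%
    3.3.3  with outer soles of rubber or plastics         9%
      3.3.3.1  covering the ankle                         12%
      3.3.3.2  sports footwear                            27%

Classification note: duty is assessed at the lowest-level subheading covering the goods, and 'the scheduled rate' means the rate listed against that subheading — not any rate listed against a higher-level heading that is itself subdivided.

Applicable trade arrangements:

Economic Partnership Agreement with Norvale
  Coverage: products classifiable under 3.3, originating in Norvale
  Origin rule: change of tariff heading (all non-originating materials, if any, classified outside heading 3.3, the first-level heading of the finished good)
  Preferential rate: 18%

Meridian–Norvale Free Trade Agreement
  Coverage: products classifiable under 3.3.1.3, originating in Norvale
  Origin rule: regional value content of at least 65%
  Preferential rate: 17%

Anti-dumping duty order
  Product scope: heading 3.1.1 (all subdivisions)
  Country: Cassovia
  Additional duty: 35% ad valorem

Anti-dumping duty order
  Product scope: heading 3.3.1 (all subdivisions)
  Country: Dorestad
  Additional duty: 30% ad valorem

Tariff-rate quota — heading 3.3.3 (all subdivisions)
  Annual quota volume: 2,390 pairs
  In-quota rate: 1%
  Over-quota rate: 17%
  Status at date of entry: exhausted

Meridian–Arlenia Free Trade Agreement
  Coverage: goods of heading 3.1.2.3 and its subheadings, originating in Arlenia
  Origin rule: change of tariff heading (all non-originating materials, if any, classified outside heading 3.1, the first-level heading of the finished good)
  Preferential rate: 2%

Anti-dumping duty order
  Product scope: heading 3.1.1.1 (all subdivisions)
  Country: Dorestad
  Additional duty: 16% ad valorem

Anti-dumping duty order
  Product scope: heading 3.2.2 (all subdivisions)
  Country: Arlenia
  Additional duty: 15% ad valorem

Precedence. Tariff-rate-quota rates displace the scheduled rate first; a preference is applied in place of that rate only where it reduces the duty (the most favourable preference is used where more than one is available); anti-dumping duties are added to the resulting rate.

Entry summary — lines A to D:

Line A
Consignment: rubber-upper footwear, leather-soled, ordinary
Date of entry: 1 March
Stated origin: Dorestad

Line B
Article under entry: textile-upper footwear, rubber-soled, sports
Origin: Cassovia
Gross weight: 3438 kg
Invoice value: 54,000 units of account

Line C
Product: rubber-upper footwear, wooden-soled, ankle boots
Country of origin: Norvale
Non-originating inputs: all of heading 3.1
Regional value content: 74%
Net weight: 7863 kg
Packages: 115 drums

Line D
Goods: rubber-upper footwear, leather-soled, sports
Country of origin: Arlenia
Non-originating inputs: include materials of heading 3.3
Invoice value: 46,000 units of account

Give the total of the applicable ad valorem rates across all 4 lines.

Line A: rubber-upper → 3.3; leather-soled → 3.3.1; ordinary → 3.3.1.3. Scheduled 6%. anti-dumping (Dorestad, 3.3.1): +30%; total 6% + 30% = 36%. → 36%.
Line B: textile-upper → 3.1; rubber-soled → 3.1.2; sports → 3.1.2.1. Scheduled 17%. No special measure applies. → 17%.
Line C: rubber-upper → 3.3; wooden-soled → 3.3.2; ankle boots → 3.3.2.2. Scheduled 36%. Norvale agreement on 3.3: CTH met → 18% available; Norvale agreement on 3.3.1.3: 3.3.2.2 not covered; preferential 18%. → 18%.
Line D: rubber-upper → 3.3; leather-soled → 3.3.1; sports → 3.3.1.2. Scheduled 32%. Arlenia agreement on 3.1.2.3: 3.3.1.2 not covered. → 32%.
Sum: 36% + 17% + 18% + 32% = 103%.

103%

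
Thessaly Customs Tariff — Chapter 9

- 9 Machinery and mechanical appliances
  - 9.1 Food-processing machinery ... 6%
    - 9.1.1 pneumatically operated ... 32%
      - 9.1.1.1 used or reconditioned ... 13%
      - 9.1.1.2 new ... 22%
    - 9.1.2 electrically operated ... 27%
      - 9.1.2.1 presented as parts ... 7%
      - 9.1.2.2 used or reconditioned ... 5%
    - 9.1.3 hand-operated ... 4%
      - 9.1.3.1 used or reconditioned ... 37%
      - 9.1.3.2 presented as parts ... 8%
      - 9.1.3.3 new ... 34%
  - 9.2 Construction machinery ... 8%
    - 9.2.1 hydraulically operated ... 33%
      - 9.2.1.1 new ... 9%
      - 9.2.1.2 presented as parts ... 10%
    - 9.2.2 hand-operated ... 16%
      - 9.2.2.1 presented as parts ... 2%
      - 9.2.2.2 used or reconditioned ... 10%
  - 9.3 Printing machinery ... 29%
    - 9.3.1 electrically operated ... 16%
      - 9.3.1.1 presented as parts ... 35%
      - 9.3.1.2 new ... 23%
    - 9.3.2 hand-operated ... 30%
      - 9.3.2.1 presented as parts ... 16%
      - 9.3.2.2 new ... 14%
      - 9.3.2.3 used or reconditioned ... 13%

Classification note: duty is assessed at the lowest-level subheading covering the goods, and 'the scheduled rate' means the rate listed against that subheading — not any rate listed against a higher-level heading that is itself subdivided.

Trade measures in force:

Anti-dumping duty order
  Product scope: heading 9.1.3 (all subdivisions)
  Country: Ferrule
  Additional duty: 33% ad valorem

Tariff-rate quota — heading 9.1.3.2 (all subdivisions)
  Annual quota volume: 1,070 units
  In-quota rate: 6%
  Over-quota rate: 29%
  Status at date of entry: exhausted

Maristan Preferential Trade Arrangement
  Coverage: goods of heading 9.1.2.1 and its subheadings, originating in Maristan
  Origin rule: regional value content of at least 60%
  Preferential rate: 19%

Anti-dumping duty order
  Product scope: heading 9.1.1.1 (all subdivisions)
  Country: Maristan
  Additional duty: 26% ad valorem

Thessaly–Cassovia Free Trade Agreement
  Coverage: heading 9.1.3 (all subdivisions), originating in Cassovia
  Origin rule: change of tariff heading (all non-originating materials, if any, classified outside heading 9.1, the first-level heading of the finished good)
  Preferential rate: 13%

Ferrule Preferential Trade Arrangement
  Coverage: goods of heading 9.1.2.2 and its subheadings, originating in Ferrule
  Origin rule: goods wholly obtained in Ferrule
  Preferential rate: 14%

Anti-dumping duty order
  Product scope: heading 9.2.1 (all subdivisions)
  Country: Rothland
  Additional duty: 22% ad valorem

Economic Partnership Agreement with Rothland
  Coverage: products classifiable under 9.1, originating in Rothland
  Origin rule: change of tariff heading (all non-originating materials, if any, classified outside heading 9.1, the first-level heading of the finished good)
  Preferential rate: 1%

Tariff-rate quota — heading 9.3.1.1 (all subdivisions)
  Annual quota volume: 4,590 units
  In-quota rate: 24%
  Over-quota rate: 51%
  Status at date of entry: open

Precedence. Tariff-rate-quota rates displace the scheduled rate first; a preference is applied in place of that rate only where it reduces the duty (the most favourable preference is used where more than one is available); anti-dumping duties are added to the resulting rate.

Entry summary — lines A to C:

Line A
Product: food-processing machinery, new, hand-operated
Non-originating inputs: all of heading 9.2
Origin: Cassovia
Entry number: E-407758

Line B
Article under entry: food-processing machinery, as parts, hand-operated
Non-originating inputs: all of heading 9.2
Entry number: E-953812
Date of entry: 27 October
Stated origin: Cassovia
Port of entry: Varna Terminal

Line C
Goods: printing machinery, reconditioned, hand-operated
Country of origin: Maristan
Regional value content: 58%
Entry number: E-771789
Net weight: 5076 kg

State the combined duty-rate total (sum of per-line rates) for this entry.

39%

Line A: food-processing → 9.1; hand-operated → 9.1.3; new → 9.1.3.3. Scheduled 34%. Cassovia agreement on 9.1.3: CTH met → 13% available; preferential 13%. → 13%.
Line B: food-processing → 9.1; hand-operated → 9.1.3; as parts → 9.1.3.2. Scheduled 8%. quota on 9.1.3.2 exhausted → over-quota 29%; Cassovia agreement on 9.1.3: CTH met → 13% available; preferential 13%. → 13%.
Line C: printing → 9.3; hand-operated → 9.3.2; reconditioned → 9.3.2.3. Scheduled 13%. Maristan agreement on 9.1.2.1: 9.3.2.3 not covered. → 13%.
Sum: 13% + 13% + 13% = 39%.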